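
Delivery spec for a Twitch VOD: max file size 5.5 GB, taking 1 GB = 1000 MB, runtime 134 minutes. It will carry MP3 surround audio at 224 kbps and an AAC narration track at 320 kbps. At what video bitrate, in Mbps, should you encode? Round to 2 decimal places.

4.93 Mbps

Budget: 5.5 GB = 44000.0 Mb.
134 min = 8040 s
Total bitrate budget: 44000.0 Mb / 8040 s = 5.473 Mbps.
Audio total: 224 + 320 = 544 kbps = 0.544 Mbps.
Video: 5.473 − 0.544 = 4.929 Mbps.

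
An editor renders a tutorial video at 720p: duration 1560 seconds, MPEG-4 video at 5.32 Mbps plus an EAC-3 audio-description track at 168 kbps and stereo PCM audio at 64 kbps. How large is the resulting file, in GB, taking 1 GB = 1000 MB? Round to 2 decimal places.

1.08 GB

Audio total: 168 + 64 = 232 kbps = 0.232 Mbps.
Total bitrate: 5.32 + 0.232 = 5.552 Mbps.
Stream data: 5.552 Mbps × 1560 s = 8661.1 Mb.
8,661 Mb ÷ 8 = 1,083 MB → 1.083 GB.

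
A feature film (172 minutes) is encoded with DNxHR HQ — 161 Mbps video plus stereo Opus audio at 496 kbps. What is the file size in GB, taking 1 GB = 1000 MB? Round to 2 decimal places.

172 min = 10320 s
Audio: 496 kbps = 0.496 Mbps.
Total bitrate: 161 + 0.496 = 161.496 Mbps.
Stream data: 161.496 Mbps × 10320 s = 1666638.7 Mb.
1,666,639 Mb ÷ 8 = 208,330 MB → 208.3 GB.

208.33 GB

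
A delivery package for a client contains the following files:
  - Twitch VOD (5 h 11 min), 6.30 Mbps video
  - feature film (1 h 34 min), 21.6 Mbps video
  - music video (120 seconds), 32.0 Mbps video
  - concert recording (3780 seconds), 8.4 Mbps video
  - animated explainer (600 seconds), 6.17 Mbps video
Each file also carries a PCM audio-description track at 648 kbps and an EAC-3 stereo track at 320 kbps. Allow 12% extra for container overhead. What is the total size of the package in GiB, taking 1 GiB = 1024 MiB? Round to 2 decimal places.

39.97 GiB

Audio total: 648 + 320 = 968 kbps = 0.968 Mbps.
Twitch VOD: 7.268 Mbps × 18660 s × 1.12 = 151895.4 Mb
feature film: 22.568 Mbps × 5640 s × 1.12 = 142557.5 Mb
music video: 32.968 Mbps × 120 s × 1.12 = 4430.9 Mb
concert recording: 9.368 Mbps × 3780 s × 1.12 = 39660.4 Mb
animated explainer: 7.138 Mbps × 600 s × 1.12 = 4796.7 Mb
Total: 343340.9 Mb = 42917.6 MB.
= 39.97 GiB.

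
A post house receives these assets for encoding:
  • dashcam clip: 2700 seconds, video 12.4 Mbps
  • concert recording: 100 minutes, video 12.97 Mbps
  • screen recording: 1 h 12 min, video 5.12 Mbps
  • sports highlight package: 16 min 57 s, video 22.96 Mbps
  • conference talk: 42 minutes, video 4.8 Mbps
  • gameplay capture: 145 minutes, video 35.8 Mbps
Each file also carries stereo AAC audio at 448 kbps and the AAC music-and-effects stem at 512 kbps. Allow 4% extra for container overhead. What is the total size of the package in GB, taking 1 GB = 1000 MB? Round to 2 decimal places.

65.59 GB

Audio total: 448 + 512 = 960 kbps = 0.960 Mbps.
dashcam clip: 13.360 Mbps × 2700 s × 1.04 = 37514.9 Mb
concert recording: 13.930 Mbps × 6000 s × 1.04 = 86923.2 Mb
screen recording: 6.080 Mbps × 4320 s × 1.04 = 27316.2 Mb
sports highlight package: 23.920 Mbps × 1017 s × 1.04 = 25299.7 Mb
conference talk: 5.760 Mbps × 2520 s × 1.04 = 15095.8 Mb
gameplay capture: 36.760 Mbps × 8700 s × 1.04 = 332604.5 Mb
Total: 524754.3 Mb = 65594.3 MB.
= 65.59 GB.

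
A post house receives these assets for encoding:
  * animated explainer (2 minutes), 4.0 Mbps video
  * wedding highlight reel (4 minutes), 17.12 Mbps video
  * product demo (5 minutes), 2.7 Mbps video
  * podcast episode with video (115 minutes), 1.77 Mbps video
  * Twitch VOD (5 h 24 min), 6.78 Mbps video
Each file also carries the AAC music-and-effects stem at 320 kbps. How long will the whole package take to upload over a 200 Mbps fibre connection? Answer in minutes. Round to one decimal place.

13.2 minutes

Audio: 320 kbps = 0.320 Mbps.
animated explainer: 4.320 Mbps × 120 s = 518.4 Mb
wedding highlight reel: 17.440 Mbps × 240 s = 4185.6 Mb
product demo: 3.020 Mbps × 300 s = 906.0 Mb
podcast episode with video: 2.090 Mbps × 6900 s = 14421.0 Mb
Twitch VOD: 7.100 Mbps × 19440 s = 138024.0 Mb
Total: 158055.0 Mb = 19756.9 MB.
At 200 Mbps: 158055.0 / 200 = 790 s ≈ 13.2 minutes.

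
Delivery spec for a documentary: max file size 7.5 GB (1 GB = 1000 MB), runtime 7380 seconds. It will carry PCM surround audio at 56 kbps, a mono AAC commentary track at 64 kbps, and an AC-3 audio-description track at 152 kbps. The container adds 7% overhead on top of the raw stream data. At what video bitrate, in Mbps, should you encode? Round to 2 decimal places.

Budget: 7.5 GB = 60000.0 Mb.
Stream payload after overhead: 60000.0 / 1.07 = 56074.8 Mb.
Total bitrate budget: 56074.8 Mb / 7380 s = 7.598 Mbps.
Audio total: 56 + 64 + 152 = 272 kbps = 0.272 Mbps.
Video: 7.598 − 0.272 = 7.326 Mbps.

7.33 Mbps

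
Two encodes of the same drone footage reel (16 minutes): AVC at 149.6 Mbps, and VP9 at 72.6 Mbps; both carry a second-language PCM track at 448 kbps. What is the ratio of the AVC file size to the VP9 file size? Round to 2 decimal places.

2.05

16 min = 960 s
Audio: 448 kbps = 0.448 Mbps.
AVC: 150.048 Mbps × 960 s = 144046.1 Mb = 18.006 GB.
VP9: 73.048 Mbps × 960 s = 70126.1 Mb = 8.766 GB.
Ratio: 18.006 / 8.766 = 2.054.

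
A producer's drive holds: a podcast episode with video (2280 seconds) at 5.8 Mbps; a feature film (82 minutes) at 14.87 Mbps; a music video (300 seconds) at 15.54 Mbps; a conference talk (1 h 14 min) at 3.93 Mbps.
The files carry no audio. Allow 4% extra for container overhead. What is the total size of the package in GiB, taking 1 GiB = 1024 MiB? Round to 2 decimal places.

13.14 GiB

podcast episode with video: 5.800 Mbps × 2280 s × 1.04 = 13753.0 Mb
feature film: 14.870 Mbps × 4920 s × 1.04 = 76086.8 Mb
music video: 15.540 Mbps × 300 s × 1.04 = 4848.5 Mb
conference talk: 3.930 Mbps × 4440 s × 1.04 = 18147.2 Mb
Total: 112835.4 Mb = 14104.4 MB.
= 13.14 GiB.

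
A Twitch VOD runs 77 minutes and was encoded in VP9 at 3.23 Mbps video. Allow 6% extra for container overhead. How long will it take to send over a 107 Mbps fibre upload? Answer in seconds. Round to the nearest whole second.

77 min = 4620 s
File: 3.230 Mbps × 4620 s = 14922.6 Mb.
With 6% container overhead: ×1.06. → 15818.0 Mb.
At 107 Mbps: 15818.0 / 107 = 147.8 s ≈ 148 seconds.

148 seconds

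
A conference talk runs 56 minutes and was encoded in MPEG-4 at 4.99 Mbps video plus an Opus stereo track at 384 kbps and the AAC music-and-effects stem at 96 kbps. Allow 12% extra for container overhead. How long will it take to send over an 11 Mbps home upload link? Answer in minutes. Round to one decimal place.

31.2 minutes

56 min = 3360 s
Audio total: 384 + 96 = 480 kbps = 0.480 Mbps.
Total bitrate: 5.470 Mbps.
File: 5.470 Mbps × 3360 s = 18379.2 Mb.
With 12% container overhead: ×1.12. → 20584.7 Mb.
At 11 Mbps: 20584.7 / 11 = 1871.3 s ≈ 31.2 minutes.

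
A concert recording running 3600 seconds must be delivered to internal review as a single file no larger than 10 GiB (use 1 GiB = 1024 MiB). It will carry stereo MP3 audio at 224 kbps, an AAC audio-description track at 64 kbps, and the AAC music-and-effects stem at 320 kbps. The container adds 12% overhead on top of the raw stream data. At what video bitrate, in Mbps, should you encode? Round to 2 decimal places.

20.70 Mbps

Budget: 10 GiB = 85899.3 Mb.
Stream payload after overhead: 85899.3 / 1.12 = 76695.8 Mb.
Total bitrate budget: 76695.8 Mb / 3600 s = 21.304 Mbps.
Audio total: 224 + 64 + 320 = 608 kbps = 0.608 Mbps.
Video: 21.304 − 0.608 = 20.696 Mbps.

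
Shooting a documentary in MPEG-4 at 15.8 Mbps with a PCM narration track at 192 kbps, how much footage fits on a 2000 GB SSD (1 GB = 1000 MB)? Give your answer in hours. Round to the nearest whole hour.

Audio: 192 kbps = 0.192 Mbps.
Total bitrate: 15.8 + 0.192 = 15.992 Mbps.
Capacity: 2000 GB = 16,000,000 Mb.
Recording time: 16,000,000 / 15.992 = 1,000,500 s ≈ 278 hours.

278 hours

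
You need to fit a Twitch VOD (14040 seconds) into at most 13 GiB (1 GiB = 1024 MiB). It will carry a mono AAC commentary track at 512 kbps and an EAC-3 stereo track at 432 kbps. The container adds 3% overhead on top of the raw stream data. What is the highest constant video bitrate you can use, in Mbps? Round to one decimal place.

Budget: 13 GiB = 111669.1 Mb.
Stream payload after overhead: 111669.1 / 1.03 = 108416.7 Mb.
Total bitrate budget: 108416.7 Mb / 14040 s = 7.722 Mbps.
Audio total: 512 + 432 = 944 kbps = 0.944 Mbps.
Video: 7.722 − 0.944 = 6.778 Mbps.

6.8 Mbps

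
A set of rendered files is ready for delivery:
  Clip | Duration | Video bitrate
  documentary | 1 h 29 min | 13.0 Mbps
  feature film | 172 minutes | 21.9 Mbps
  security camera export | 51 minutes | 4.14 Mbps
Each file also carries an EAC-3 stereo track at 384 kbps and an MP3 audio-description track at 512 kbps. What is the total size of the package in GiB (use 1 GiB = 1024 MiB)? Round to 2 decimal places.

37.82 GiB

Audio total: 384 + 512 = 896 kbps = 0.896 Mbps.
documentary: 13.896 Mbps × 5340 s = 74204.6 Mb
feature film: 22.796 Mbps × 10320 s = 235254.7 Mb
security camera export: 5.036 Mbps × 3060 s = 15410.2 Mb
Total: 324869.5 Mb = 40608.7 MB.
= 37.82 GiB.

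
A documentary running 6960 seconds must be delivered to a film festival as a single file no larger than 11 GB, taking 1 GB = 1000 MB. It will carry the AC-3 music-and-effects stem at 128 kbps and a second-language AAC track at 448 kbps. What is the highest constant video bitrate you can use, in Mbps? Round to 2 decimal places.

Budget: 11 GB = 88000.0 Mb.
Total bitrate budget: 88000.0 Mb / 6960 s = 12.644 Mbps.
Audio total: 128 + 448 = 576 kbps = 0.576 Mbps.
Video: 12.644 − 0.576 = 12.068 Mbps.

12.07 Mbps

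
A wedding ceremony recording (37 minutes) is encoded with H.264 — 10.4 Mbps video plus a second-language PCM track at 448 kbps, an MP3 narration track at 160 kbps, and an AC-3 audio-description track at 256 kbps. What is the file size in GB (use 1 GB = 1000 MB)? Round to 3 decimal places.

3.126 GB

37 min = 2220 s
Audio total: 448 + 160 + 256 = 864 kbps = 0.864 Mbps.
Total bitrate: 10.4 + 0.864 = 11.264 Mbps.
Stream data: 11.264 Mbps × 2220 s = 25006.1 Mb.
25,006 Mb ÷ 8 = 3,126 MB → 3.126 GB.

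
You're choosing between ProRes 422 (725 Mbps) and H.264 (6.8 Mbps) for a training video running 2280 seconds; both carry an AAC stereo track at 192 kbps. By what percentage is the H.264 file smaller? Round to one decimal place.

Audio: 192 kbps = 0.192 Mbps.
ProRes 422: 725.192 Mbps × 2280 s = 1653437.8 Mb = 192.485 GiB.
H.264: 6.992 Mbps × 2280 s = 15941.8 Mb = 1.856 GiB.
Reduction: (1 − 1.856/192.485) × 100 = 99.04%.

99.0%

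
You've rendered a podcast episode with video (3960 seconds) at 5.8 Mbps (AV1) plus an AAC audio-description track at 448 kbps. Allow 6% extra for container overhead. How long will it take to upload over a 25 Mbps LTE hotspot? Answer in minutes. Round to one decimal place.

Audio: 448 kbps = 0.448 Mbps.
Total bitrate: 6.248 Mbps.
File: 6.248 Mbps × 3960 s = 24742.1 Mb.
With 6% container overhead: ×1.06. → 26226.6 Mb.
At 25 Mbps: 26226.6 / 25 = 1049.1 s ≈ 17.5 minutes.

17.5 minutes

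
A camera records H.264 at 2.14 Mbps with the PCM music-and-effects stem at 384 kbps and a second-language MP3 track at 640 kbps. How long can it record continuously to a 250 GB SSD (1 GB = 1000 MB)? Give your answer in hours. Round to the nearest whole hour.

Audio total: 384 + 640 = 1024 kbps = 1.024 Mbps.
Total bitrate: 2.14 + 1.024 = 3.164 Mbps.
Capacity: 250 GB = 2,000,000 Mb.
Recording time: 2,000,000 / 3.164 = 632,111 s ≈ 176 hours.

176 hours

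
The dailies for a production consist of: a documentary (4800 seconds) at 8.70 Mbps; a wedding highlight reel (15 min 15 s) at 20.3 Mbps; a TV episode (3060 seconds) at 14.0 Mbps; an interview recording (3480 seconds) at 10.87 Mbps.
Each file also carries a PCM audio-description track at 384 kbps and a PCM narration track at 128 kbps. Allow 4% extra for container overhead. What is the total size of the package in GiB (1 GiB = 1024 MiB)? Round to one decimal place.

Audio total: 384 + 128 = 512 kbps = 0.512 Mbps.
documentary: 9.212 Mbps × 4800 s × 1.04 = 45986.3 Mb
wedding highlight reel: 20.812 Mbps × 915 s × 1.04 = 19804.7 Mb
TV episode: 14.512 Mbps × 3060 s × 1.04 = 46183.0 Mb
interview recording: 11.382 Mbps × 3480 s × 1.04 = 41193.7 Mb
Total: 153167.7 Mb = 19146.0 MB.
= 17.83 GiB.

17.8 GiB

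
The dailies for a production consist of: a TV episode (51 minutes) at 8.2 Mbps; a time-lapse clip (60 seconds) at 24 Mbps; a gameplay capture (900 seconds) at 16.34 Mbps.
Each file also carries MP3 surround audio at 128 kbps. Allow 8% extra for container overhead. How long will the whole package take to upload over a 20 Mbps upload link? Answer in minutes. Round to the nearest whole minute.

Audio: 128 kbps = 0.128 Mbps.
TV episode: 8.328 Mbps × 3060 s × 1.08 = 27522.4 Mb
time-lapse clip: 24.128 Mbps × 60 s × 1.08 = 1563.5 Mb
gameplay capture: 16.468 Mbps × 900 s × 1.08 = 16006.9 Mb
Total: 45092.8 Mb = 5636.6 MB.
At 20 Mbps: 45092.8 / 20 = 2255 s ≈ 37.6 minutes.

38 minutes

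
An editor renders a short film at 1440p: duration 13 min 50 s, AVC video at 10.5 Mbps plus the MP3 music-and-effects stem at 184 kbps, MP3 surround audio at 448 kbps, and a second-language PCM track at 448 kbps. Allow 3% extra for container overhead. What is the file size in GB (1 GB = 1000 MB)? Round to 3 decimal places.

13 min 50 s = 830 s
Audio total: 184 + 448 + 448 = 1080 kbps = 1.080 Mbps.
Total bitrate: 10.5 + 1.080 = 11.580 Mbps.
Stream data: 11.580 Mbps × 830 s = 9611.4 Mb.
With 3% container overhead: ×1.03.
9,900 Mb ÷ 8 = 1,237 MB → 1.237 GB.

1.237 GB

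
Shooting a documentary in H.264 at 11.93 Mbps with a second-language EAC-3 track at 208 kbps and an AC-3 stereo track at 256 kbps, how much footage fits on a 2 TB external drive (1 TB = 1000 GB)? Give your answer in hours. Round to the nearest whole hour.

Audio total: 208 + 256 = 464 kbps = 0.464 Mbps.
Total bitrate: 11.93 + 0.464 = 12.394 Mbps.
Capacity: 2 TB = 16,000,000 Mb.
Recording time: 16,000,000 / 12.394 = 1,290,947 s ≈ 359 hours.

359 hours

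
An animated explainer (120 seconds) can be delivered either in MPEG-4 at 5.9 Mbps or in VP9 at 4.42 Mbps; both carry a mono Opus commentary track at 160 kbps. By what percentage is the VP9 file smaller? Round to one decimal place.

24.4%

Audio: 160 kbps = 0.160 Mbps.
MPEG-4: 6.060 Mbps × 120 s = 727.2 Mb = 90.900 MB.
VP9: 4.580 Mbps × 120 s = 549.6 Mb = 68.700 MB.
Reduction: (1 − 68.700/90.900) × 100 = 24.42%.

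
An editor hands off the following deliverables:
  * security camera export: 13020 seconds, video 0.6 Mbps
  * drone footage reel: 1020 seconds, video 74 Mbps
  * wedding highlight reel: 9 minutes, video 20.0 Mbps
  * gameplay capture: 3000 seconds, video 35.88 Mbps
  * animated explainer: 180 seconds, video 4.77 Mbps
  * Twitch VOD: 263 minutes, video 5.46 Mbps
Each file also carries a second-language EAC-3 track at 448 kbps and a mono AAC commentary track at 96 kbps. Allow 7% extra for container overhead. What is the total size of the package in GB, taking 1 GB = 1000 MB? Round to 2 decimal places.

Audio total: 448 + 96 = 544 kbps = 0.544 Mbps.
security camera export: 1.144 Mbps × 13020 s × 1.07 = 15937.5 Mb
drone footage reel: 74.544 Mbps × 1020 s × 1.07 = 81357.3 Mb
wedding highlight reel: 20.544 Mbps × 540 s × 1.07 = 11870.3 Mb
gameplay capture: 36.424 Mbps × 3000 s × 1.07 = 116921.0 Mb
animated explainer: 5.314 Mbps × 180 s × 1.07 = 1023.5 Mb
Twitch VOD: 6.004 Mbps × 15780 s × 1.07 = 101375.1 Mb
Total: 328484.8 Mb = 41060.6 MB.
= 41.06 GB.

41.06 GB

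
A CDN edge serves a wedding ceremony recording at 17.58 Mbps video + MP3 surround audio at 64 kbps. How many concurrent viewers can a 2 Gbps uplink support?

Audio: 64 kbps = 0.064 Mbps.
Per-viewer media rate: 17.644 Mbps.
2 Gbps = 2,000 Mbps; 2,000 / 17.644 = 113.35 → 113 viewers.

113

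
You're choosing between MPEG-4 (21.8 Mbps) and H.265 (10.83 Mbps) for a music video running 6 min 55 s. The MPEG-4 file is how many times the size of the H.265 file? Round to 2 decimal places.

2.01

6 min 55 s = 415 s
MPEG-4: 21.800 Mbps × 415 s = 9047.0 Mb = 1.131 GB.
H.265: 10.830 Mbps × 415 s = 4494.4 Mb = 0.562 GB.
Ratio: 1.131 / 0.562 = 2.013.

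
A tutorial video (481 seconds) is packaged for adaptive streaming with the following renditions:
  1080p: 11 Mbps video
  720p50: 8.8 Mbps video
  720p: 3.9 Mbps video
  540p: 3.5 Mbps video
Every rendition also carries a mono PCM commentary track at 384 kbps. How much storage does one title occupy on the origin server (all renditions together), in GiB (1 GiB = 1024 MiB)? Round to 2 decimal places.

Audio: 384 kbps = 0.384 Mbps.
Sum of rendition bitrates: (11+0.384) + (8.8+0.384) + (3.9+0.384) + (3.5+0.384) = 28.736 Mbps.
× 481 s = 13,822 Mb = 1,728 MB = 1.609 GiB.

1.61 GiB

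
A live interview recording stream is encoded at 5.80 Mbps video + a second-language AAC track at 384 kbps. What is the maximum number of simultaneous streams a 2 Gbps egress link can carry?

323

Audio: 384 kbps = 0.384 Mbps.
Per-viewer media rate: 6.184 Mbps.
2 Gbps = 2,000 Mbps; 2,000 / 6.184 = 323.42 → 323 viewers.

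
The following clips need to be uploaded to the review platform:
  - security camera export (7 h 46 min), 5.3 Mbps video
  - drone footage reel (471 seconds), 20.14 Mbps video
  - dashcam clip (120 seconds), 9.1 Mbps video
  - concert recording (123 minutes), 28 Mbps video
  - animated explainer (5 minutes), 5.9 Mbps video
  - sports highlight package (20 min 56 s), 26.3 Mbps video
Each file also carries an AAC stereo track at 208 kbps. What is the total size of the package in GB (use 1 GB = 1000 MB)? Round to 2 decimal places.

51.00 GB

Audio: 208 kbps = 0.208 Mbps.
security camera export: 5.508 Mbps × 27960 s = 154003.7 Mb
drone footage reel: 20.348 Mbps × 471 s = 9583.9 Mb
dashcam clip: 9.308 Mbps × 120 s = 1117.0 Mb
concert recording: 28.208 Mbps × 7380 s = 208175.0 Mb
animated explainer: 6.108 Mbps × 300 s = 1832.4 Mb
sports highlight package: 26.508 Mbps × 1256 s = 33294.0 Mb
Total: 408006.0 Mb = 51000.8 MB.
= 51.00 GB.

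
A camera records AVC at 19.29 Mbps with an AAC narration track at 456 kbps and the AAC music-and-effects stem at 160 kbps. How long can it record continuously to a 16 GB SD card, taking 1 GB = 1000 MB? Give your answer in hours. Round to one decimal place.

Audio total: 456 + 160 = 616 kbps = 0.616 Mbps.
Total bitrate: 19.29 + 0.616 = 19.906 Mbps.
Capacity: 16 GB = 128,000 Mb.
Recording time: 128,000 / 19.906 = 6,430 s ≈ 1.79 hours.

1.8 hours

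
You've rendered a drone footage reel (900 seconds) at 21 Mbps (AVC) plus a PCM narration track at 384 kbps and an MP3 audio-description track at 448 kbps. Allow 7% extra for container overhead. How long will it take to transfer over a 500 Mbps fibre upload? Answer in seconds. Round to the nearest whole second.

Audio total: 384 + 448 = 832 kbps = 0.832 Mbps.
Total bitrate: 21.832 Mbps.
File: 21.832 Mbps × 900 s = 19648.8 Mb.
With 7% container overhead: ×1.07. → 21024.2 Mb.
At 500 Mbps: 21024.2 / 500 = 42.0 s ≈ 42 seconds.

42 seconds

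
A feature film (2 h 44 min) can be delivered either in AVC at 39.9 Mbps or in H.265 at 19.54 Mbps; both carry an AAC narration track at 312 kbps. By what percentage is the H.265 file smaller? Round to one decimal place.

2 h 44 min = 164 min = 9840 s
Audio: 312 kbps = 0.312 Mbps.
AVC: 40.212 Mbps × 9840 s = 395686.1 Mb = 49.461 GB.
H.265: 19.852 Mbps × 9840 s = 195343.7 Mb = 24.418 GB.
Reduction: (1 − 24.418/49.461) × 100 = 50.63%.

50.6%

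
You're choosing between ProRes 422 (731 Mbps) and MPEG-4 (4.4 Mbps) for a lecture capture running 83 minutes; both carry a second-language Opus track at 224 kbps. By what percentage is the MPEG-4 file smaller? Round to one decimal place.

99.4%

83 min = 4980 s
Audio: 224 kbps = 0.224 Mbps.
ProRes 422: 731.224 Mbps × 4980 s = 3641495.5 Mb = 455.187 GB.
MPEG-4: 4.624 Mbps × 4980 s = 23027.5 Mb = 2.878 GB.
Reduction: (1 − 2.878/455.187) × 100 = 99.37%.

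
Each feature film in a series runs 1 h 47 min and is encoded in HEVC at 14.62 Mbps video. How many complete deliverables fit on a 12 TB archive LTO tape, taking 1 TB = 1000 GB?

1 h 47 min = 107 min = 6420 s
Per item: 14.620 Mbps × 6420 s = 93,860 Mb = 11,733 MB.
Capacity: 12 TB = 96,000,000 Mb; 1022.80 items → 1022 complete.

1022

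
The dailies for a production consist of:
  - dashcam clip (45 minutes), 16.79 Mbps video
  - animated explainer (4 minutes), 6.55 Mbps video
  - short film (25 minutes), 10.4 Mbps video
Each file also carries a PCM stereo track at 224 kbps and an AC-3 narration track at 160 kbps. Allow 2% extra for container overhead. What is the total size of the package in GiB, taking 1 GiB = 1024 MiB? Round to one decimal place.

7.6 GiB

Audio total: 224 + 160 = 384 kbps = 0.384 Mbps.
dashcam clip: 17.174 Mbps × 2700 s × 1.02 = 47297.2 Mb
animated explainer: 6.934 Mbps × 240 s × 1.02 = 1697.4 Mb
short film: 10.784 Mbps × 1500 s × 1.02 = 16499.5 Mb
Total: 65494.2 Mb = 8186.8 MB.
= 7.625 GiB.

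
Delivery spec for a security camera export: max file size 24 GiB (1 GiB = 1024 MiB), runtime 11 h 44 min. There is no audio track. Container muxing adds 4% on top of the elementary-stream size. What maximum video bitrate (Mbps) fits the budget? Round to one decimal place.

4.7 Mbps

Budget: 24 GiB = 206158.4 Mb.
Stream payload after overhead: 206158.4 / 1.04 = 198229.3 Mb.
11 h 44 min = 704 min = 42240 s
Total bitrate budget: 198229.3 Mb / 42240 s = 4.693 Mbps.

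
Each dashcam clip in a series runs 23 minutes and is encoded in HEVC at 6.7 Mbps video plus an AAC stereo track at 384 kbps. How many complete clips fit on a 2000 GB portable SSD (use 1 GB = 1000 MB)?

23 min = 1380 s
Audio: 384 kbps = 0.384 Mbps.
Total bitrate: 7.084 Mbps.
Per item: 7.084 Mbps × 1380 s = 9,776 Mb = 1,222 MB.
Capacity: 2000 GB = 16,000,000 Mb; 1636.67 items → 1636 complete.

1636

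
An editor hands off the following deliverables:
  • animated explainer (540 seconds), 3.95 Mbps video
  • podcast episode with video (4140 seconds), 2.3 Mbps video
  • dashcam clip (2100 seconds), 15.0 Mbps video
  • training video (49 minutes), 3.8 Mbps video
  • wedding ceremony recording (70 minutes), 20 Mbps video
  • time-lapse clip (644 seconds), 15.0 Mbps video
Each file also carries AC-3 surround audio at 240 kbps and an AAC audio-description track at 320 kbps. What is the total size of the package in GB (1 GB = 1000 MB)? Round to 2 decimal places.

Audio total: 240 + 320 = 560 kbps = 0.560 Mbps.
animated explainer: 4.510 Mbps × 540 s = 2435.4 Mb
podcast episode with video: 2.860 Mbps × 4140 s = 11840.4 Mb
dashcam clip: 15.560 Mbps × 2100 s = 32676.0 Mb
training video: 4.360 Mbps × 2940 s = 12818.4 Mb
wedding ceremony recording: 20.560 Mbps × 4200 s = 86352.0 Mb
time-lapse clip: 15.560 Mbps × 644 s = 10020.6 Mb
Total: 156142.8 Mb = 19517.9 MB.
= 19.52 GB.

19.52 GB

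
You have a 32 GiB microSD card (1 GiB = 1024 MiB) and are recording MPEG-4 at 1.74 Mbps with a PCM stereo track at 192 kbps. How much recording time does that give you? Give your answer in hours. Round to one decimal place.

Audio: 192 kbps = 0.192 Mbps.
Total bitrate: 1.74 + 0.192 = 1.932 Mbps.
Capacity: 32 GiB = 274,878 Mb.
Recording time: 274,878 / 1.932 = 142,276 s ≈ 39.5 hours.

39.5 hours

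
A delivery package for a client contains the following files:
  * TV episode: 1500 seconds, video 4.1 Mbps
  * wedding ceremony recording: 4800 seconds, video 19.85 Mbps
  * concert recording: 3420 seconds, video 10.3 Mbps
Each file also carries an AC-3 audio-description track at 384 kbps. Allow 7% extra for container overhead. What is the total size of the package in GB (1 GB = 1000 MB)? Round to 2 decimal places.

18.78 GB

Audio: 384 kbps = 0.384 Mbps.
TV episode: 4.484 Mbps × 1500 s × 1.07 = 7196.8 Mb
wedding ceremony recording: 20.234 Mbps × 4800 s × 1.07 = 103921.8 Mb
concert recording: 10.684 Mbps × 3420 s × 1.07 = 39097.0 Mb
Total: 150215.7 Mb = 18777.0 MB.
= 18.78 GB.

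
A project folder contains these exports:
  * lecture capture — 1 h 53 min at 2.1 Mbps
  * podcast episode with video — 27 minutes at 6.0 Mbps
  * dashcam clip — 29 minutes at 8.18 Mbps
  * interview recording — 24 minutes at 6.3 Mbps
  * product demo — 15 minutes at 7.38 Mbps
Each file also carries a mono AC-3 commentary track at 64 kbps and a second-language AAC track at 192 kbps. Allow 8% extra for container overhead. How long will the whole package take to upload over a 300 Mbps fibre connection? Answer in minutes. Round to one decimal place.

3.4 minutes

Audio total: 64 + 192 = 256 kbps = 0.256 Mbps.
lecture capture: 2.356 Mbps × 6780 s × 1.08 = 17251.6 Mb
podcast episode with video: 6.256 Mbps × 1620 s × 1.08 = 10945.5 Mb
dashcam clip: 8.436 Mbps × 1740 s × 1.08 = 15852.9 Mb
interview recording: 6.556 Mbps × 1440 s × 1.08 = 10195.9 Mb
product demo: 7.636 Mbps × 900 s × 1.08 = 7422.2 Mb
Total: 61668.1 Mb = 7708.5 MB.
At 300 Mbps: 61668.1 / 300 = 206 s ≈ 3.43 minutes.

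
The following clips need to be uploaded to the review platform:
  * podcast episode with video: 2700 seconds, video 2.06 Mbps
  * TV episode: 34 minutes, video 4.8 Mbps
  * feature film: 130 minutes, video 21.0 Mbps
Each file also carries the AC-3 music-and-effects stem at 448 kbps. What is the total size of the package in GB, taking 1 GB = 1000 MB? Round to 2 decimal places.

23.10 GB

Audio: 448 kbps = 0.448 Mbps.
podcast episode with video: 2.508 Mbps × 2700 s = 6771.6 Mb
TV episode: 5.248 Mbps × 2040 s = 10705.9 Mb
feature film: 21.448 Mbps × 7800 s = 167294.4 Mb
Total: 184771.9 Mb = 23096.5 MB.
= 23.10 GB.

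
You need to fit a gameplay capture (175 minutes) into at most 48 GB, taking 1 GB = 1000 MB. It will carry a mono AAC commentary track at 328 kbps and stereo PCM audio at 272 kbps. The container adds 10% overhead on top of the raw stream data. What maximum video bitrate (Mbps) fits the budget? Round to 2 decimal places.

32.65 Mbps

Budget: 48 GB = 384000.0 Mb.
Stream payload after overhead: 384000.0 / 1.10 = 349090.9 Mb.
175 min = 10500 s
Total bitrate budget: 349090.9 Mb / 10500 s = 33.247 Mbps.
Audio total: 328 + 272 = 600 kbps = 0.600 Mbps.
Video: 33.247 − 0.600 = 32.647 Mbps.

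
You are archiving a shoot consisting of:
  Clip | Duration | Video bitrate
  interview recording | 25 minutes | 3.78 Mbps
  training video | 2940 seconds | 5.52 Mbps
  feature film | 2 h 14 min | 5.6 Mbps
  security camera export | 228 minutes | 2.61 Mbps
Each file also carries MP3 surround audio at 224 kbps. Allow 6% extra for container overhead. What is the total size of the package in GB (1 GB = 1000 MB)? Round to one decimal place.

14.4 GB

Audio: 224 kbps = 0.224 Mbps.
interview recording: 4.004 Mbps × 1500 s × 1.06 = 6366.4 Mb
training video: 5.744 Mbps × 2940 s × 1.06 = 17900.6 Mb
feature film: 5.824 Mbps × 8040 s × 1.06 = 49634.5 Mb
security camera export: 2.834 Mbps × 13680 s × 1.06 = 41095.3 Mb
Total: 114996.7 Mb = 14374.6 MB.
= 14.37 GB.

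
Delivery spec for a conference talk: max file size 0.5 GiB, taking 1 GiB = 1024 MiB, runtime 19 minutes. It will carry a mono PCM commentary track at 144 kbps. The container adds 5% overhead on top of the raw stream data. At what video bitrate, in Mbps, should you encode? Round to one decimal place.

3.4 Mbps

Budget: 0.5 GiB = 4295.0 Mb.
Stream payload after overhead: 4295.0 / 1.05 = 4090.4 Mb.
19 min = 1140 s
Total bitrate budget: 4090.4 Mb / 1140 s = 3.588 Mbps.
Audio: 144 kbps = 0.144 Mbps.
Video: 3.588 − 0.144 = 3.444 Mbps.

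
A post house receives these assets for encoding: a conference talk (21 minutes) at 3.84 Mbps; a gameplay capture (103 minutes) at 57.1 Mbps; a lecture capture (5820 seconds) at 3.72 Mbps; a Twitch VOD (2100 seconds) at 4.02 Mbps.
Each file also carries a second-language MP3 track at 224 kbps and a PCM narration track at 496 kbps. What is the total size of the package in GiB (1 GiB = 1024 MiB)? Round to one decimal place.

46.4 GiB

Audio total: 224 + 496 = 720 kbps = 0.720 Mbps.
conference talk: 4.560 Mbps × 1260 s = 5745.6 Mb
gameplay capture: 57.820 Mbps × 6180 s = 357327.6 Mb
lecture capture: 4.440 Mbps × 5820 s = 25840.8 Mb
Twitch VOD: 4.740 Mbps × 2100 s = 9954.0 Mb
Total: 398868.0 Mb = 49858.5 MB.
= 46.43 GiB.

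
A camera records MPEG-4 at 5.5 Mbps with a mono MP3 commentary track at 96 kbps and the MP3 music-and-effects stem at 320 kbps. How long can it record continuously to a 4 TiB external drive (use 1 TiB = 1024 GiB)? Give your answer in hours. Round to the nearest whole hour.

Audio total: 96 + 320 = 416 kbps = 0.416 Mbps.
Total bitrate: 5.5 + 0.416 = 5.916 Mbps.
Capacity: 4 TiB = 35,184,372 Mb.
Recording time: 35,184,372 / 5.916 = 5,947,325 s ≈ 1,652 hours.

1652 hours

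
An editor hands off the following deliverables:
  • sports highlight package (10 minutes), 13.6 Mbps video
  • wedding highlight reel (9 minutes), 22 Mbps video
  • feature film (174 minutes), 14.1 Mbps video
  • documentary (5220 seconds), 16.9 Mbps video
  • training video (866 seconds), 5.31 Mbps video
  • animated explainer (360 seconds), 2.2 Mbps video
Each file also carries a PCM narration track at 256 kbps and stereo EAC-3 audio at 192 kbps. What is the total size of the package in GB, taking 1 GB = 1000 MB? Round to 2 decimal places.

Audio total: 256 + 192 = 448 kbps = 0.448 Mbps.
sports highlight package: 14.048 Mbps × 600 s = 8428.8 Mb
wedding highlight reel: 22.448 Mbps × 540 s = 12121.9 Mb
feature film: 14.548 Mbps × 10440 s = 151881.1 Mb
documentary: 17.348 Mbps × 5220 s = 90556.6 Mb
training video: 5.758 Mbps × 866 s = 4986.4 Mb
animated explainer: 2.648 Mbps × 360 s = 953.3 Mb
Total: 268928.1 Mb = 33616.0 MB.
= 33.62 GB.

33.62 GB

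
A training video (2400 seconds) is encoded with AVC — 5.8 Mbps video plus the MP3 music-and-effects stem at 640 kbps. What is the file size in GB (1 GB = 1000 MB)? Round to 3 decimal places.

Audio: 640 kbps = 0.640 Mbps.
Total bitrate: 5.8 + 0.640 = 6.440 Mbps.
Stream data: 6.440 Mbps × 2400 s = 15456.0 Mb.
15,456 Mb ÷ 8 = 1,932 MB → 1.932 GB.

1.932 GB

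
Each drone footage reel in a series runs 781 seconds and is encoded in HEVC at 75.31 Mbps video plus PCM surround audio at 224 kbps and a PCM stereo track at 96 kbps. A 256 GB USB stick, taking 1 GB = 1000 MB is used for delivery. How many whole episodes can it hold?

Audio total: 224 + 96 = 320 kbps = 0.320 Mbps.
Total bitrate: 75.630 Mbps.
Per item: 75.630 Mbps × 781 s = 59,067 Mb = 7,383 MB.
Capacity: 256 GB = 2,048,000 Mb; 34.67 items → 34 complete.

34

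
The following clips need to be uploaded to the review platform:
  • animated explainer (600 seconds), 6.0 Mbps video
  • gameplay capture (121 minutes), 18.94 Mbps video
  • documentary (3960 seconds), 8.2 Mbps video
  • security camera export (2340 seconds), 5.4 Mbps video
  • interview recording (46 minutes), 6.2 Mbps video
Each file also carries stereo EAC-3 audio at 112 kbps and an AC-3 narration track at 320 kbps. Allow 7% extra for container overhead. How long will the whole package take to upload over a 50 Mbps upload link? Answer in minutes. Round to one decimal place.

Audio total: 112 + 320 = 432 kbps = 0.432 Mbps.
animated explainer: 6.432 Mbps × 600 s × 1.07 = 4129.3 Mb
gameplay capture: 19.372 Mbps × 7260 s × 1.07 = 150485.6 Mb
documentary: 8.632 Mbps × 3960 s × 1.07 = 36575.5 Mb
security camera export: 5.832 Mbps × 2340 s × 1.07 = 14602.2 Mb
interview recording: 6.632 Mbps × 2760 s × 1.07 = 19585.6 Mb
Total: 225378.2 Mb = 28172.3 MB.
At 50 Mbps: 225378.2 / 50 = 4508 s ≈ 75.1 minutes.

75.1 minutes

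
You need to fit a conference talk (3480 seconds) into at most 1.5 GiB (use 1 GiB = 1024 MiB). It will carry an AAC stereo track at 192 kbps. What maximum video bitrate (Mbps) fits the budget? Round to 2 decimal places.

Budget: 1.5 GiB = 12884.9 Mb.
Total bitrate budget: 12884.9 Mb / 3480 s = 3.703 Mbps.
Audio: 192 kbps = 0.192 Mbps.
Video: 3.703 − 0.192 = 3.511 Mbps.

3.51 Mbps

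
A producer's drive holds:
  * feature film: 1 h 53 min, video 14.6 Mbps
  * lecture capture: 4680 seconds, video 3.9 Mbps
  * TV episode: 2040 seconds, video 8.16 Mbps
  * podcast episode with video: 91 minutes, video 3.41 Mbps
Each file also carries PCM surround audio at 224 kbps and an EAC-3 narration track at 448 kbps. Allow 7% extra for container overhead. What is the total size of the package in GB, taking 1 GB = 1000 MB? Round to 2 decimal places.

Audio total: 224 + 448 = 672 kbps = 0.672 Mbps.
feature film: 15.272 Mbps × 6780 s × 1.07 = 110792.3 Mb
lecture capture: 4.572 Mbps × 4680 s × 1.07 = 22894.7 Mb
TV episode: 8.832 Mbps × 2040 s × 1.07 = 19278.5 Mb
podcast episode with video: 4.082 Mbps × 5460 s × 1.07 = 23847.9 Mb
Total: 176813.3 Mb = 22101.7 MB.
= 22.10 GB.

22.10 GB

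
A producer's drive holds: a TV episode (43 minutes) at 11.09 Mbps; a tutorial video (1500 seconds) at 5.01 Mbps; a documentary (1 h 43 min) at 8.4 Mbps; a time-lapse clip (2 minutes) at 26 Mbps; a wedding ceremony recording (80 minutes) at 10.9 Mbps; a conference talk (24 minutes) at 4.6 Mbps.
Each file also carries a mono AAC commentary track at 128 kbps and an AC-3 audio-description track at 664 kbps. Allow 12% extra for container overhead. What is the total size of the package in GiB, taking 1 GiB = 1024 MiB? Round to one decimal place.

21.3 GiB

Audio total: 128 + 664 = 792 kbps = 0.792 Mbps.
TV episode: 11.882 Mbps × 2580 s × 1.12 = 34334.2 Mb
tutorial video: 5.802 Mbps × 1500 s × 1.12 = 9747.4 Mb
documentary: 9.192 Mbps × 6180 s × 1.12 = 63623.3 Mb
time-lapse clip: 26.792 Mbps × 120 s × 1.12 = 3600.8 Mb
wedding ceremony recording: 11.692 Mbps × 4800 s × 1.12 = 62856.2 Mb
conference talk: 5.392 Mbps × 1440 s × 1.12 = 8696.2 Mb
Total: 182858.2 Mb = 22857.3 MB.
= 21.29 GiB.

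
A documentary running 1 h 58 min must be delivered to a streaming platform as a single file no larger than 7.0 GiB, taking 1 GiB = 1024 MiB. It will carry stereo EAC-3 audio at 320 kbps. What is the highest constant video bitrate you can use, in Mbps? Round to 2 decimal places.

Budget: 7.0 GiB = 60129.5 Mb.
1 h 58 min = 118 min = 7080 s
Total bitrate budget: 60129.5 Mb / 7080 s = 8.493 Mbps.
Audio: 320 kbps = 0.320 Mbps.
Video: 8.493 − 0.320 = 8.173 Mbps.

8.17 Mbps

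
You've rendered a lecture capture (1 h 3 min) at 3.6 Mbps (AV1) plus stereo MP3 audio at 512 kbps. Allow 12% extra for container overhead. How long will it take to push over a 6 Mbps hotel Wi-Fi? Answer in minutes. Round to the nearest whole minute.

48 minutes

1 h 3 min = 63 min = 3780 s
Audio: 512 kbps = 0.512 Mbps.
Total bitrate: 4.112 Mbps.
File: 4.112 Mbps × 3780 s = 15543.4 Mb.
With 12% container overhead: ×1.12. → 17408.6 Mb.
At 6 Mbps: 17408.6 / 6 = 2901.4 s ≈ 48.4 minutes.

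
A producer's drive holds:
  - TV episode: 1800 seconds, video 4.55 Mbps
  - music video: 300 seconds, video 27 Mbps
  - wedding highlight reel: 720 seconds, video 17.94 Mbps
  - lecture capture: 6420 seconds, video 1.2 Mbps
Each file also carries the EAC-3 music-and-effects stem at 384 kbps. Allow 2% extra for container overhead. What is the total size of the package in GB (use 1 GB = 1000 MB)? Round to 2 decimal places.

Audio: 384 kbps = 0.384 Mbps.
TV episode: 4.934 Mbps × 1800 s × 1.02 = 9058.8 Mb
music video: 27.384 Mbps × 300 s × 1.02 = 8379.5 Mb
wedding highlight reel: 18.324 Mbps × 720 s × 1.02 = 13457.1 Mb
lecture capture: 1.584 Mbps × 6420 s × 1.02 = 10372.7 Mb
Total: 41268.1 Mb = 5158.5 MB.
= 5.159 GB.

5.16 GB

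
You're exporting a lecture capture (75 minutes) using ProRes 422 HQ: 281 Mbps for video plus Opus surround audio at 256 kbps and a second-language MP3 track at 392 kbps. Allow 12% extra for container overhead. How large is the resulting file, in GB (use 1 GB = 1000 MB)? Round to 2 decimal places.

75 min = 4500 s
Audio total: 256 + 392 = 648 kbps = 0.648 Mbps.
Total bitrate: 281 + 0.648 = 281.648 Mbps.
Stream data: 281.648 Mbps × 4500 s = 1267416.0 Mb.
With 12% container overhead: ×1.12.
1,419,506 Mb ÷ 8 = 177,438 MB → 177.4 GB.

177.44 GB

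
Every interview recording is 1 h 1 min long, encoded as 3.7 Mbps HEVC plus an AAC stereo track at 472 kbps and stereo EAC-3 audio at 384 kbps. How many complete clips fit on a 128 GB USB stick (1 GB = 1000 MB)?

1 h 1 min = 61 min = 3660 s
Audio total: 472 + 384 = 856 kbps = 0.856 Mbps.
Total bitrate: 4.556 Mbps.
Per item: 4.556 Mbps × 3660 s = 16,675 Mb = 2,084 MB.
Capacity: 128 GB = 1,024,000 Mb; 61.41 items → 61 complete.

61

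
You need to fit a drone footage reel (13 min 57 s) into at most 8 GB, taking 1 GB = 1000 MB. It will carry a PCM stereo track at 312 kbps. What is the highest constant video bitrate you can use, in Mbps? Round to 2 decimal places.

Budget: 8 GB = 64000.0 Mb.
13 min 57 s = 837 s
Total bitrate budget: 64000.0 Mb / 837 s = 76.464 Mbps.
Audio: 312 kbps = 0.312 Mbps.
Video: 76.464 − 0.312 = 76.152 Mbps.

76.15 Mbps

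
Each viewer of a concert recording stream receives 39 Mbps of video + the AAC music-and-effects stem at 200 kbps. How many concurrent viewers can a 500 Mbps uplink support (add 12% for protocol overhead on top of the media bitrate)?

11

Audio: 200 kbps = 0.200 Mbps.
Per-viewer media rate: 39.200 Mbps.
On the wire with 12% overhead: 43.904 Mbps.
500 Mbps = 500.0 Mbps; 500.0 / 43.904 = 11.39 → 11 viewers.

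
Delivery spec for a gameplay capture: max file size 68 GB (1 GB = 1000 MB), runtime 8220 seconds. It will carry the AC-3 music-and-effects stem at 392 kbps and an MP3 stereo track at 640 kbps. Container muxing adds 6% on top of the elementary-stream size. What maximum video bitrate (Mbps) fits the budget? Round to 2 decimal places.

Budget: 68 GB = 544000.0 Mb.
Stream payload after overhead: 544000.0 / 1.06 = 513207.5 Mb.
Total bitrate budget: 513207.5 Mb / 8220 s = 62.434 Mbps.
Audio total: 392 + 640 = 1032 kbps = 1.032 Mbps.
Video: 62.434 − 1.032 = 61.402 Mbps.

61.40 Mbps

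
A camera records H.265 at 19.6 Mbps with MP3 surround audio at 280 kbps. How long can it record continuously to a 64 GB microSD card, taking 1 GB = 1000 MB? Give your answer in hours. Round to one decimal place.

7.2 hours

Audio: 280 kbps = 0.280 Mbps.
Total bitrate: 19.6 + 0.280 = 19.880 Mbps.
Capacity: 64 GB = 512,000 Mb.
Recording time: 512,000 / 19.880 = 25,755 s ≈ 7.15 hours.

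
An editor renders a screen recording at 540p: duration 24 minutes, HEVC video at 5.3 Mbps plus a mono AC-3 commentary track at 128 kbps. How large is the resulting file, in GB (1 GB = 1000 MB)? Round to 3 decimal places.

24 min = 1440 s
Audio: 128 kbps = 0.128 Mbps.
Total bitrate: 5.3 + 0.128 = 5.428 Mbps.
Stream data: 5.428 Mbps × 1440 s = 7816.3 Mb.
7,816 Mb ÷ 8 = 977.0 MB → 0.977 GB.

0.977 GB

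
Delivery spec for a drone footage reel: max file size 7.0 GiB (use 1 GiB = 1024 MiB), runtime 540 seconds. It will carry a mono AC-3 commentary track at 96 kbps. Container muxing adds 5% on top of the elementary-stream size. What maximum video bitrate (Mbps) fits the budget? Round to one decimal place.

106.0 Mbps

Budget: 7.0 GiB = 60129.5 Mb.
Stream payload after overhead: 60129.5 / 1.05 = 57266.2 Mb.
Total bitrate budget: 57266.2 Mb / 540 s = 106.049 Mbps.
Audio: 96 kbps = 0.096 Mbps.
Video: 106.049 − 0.096 = 105.953 Mbps.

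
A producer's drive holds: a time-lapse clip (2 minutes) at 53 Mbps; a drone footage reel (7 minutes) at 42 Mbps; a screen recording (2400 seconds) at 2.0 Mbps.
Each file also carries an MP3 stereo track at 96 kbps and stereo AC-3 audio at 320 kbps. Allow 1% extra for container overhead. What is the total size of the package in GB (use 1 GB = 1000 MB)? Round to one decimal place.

3.8 GB

Audio total: 96 + 320 = 416 kbps = 0.416 Mbps.
time-lapse clip: 53.416 Mbps × 120 s × 1.01 = 6474.0 Mb
drone footage reel: 42.416 Mbps × 420 s × 1.01 = 17992.9 Mb
screen recording: 2.416 Mbps × 2400 s × 1.01 = 5856.4 Mb
Total: 30323.3 Mb = 3790.4 MB.
= 3.790 GB.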